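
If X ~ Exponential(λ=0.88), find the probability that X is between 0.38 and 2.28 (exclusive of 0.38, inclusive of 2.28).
0.581296

We have X ~ Exponential(λ=0.88).

To find P(0.38 < X ≤ 2.28), we use:
P(0.38 < X ≤ 2.28) = P(X ≤ 2.28) - P(X ≤ 0.38)
                 = F(2.28) - F(0.38)
                 = 0.865528 - 0.284233
                 = 0.581296

So there's approximately a 58.1% chance that X falls in this range.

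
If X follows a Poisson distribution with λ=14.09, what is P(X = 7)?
0.016624

We have X ~ Poisson(λ=14.09).

For a Poisson distribution, the PMF gives us the probability of each outcome.

Using the PMF formula:
P(X = 7) = 0.016624

Rounded to 4 decimal places: 0.0166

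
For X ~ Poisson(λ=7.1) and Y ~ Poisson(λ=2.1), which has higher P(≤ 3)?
Y has higher probability (P(Y ≤ 3) = 0.8386 > P(X ≤ 3) = 0.0767)

Compute P(≤ 3) for each distribution:

X ~ Poisson(λ=7.1):
P(X ≤ 3) = 0.0767

Y ~ Poisson(λ=2.1):
P(Y ≤ 3) = 0.8386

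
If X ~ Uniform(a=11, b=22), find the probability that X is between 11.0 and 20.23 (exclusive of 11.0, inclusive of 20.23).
0.839091

We have X ~ Uniform(a=11, b=22).

To find P(11.0 < X ≤ 20.23), we use:
P(11.0 < X ≤ 20.23) = P(X ≤ 20.23) - P(X ≤ 11.0)
                 = F(20.23) - F(11.0)
                 = 0.839091 - 0.000000
                 = 0.839091

So there's approximately a 83.9% chance that X falls in this range.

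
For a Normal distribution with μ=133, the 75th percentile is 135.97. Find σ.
σ = 4.4033

For X ~ Normal(μ, σ), the p-th percentile satisfies x = μ + z_p × σ,
where z_p = Φ⁻¹(p) is the standard normal quantile.

Step 1: z_{0.75} = Φ⁻¹(0.75) = 0.6745

Step 2: Solve for σ:
135.97 = 133 + 0.6745 × σ
σ = (135.97 - 133) / 0.6745
σ = 2.97 / 0.6745
σ = 4.4033

Verification: μ + z × σ = 133 + 0.6745 × 4.4033 = 135.97 ✓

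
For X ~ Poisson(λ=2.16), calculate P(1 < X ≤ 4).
0.567331

We have X ~ Poisson(λ=2.16).

To find P(1 < X ≤ 4), we use:
P(1 < X ≤ 4) = P(X ≤ 4) - P(X ≤ 1)
                 = F(4) - F(1)
                 = 0.931759 - 0.364427
                 = 0.567331

So there's approximately a 56.7% chance that X falls in this range.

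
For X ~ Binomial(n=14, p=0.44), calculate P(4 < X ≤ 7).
0.578824

We have X ~ Binomial(n=14, p=0.44).

To find P(4 < X ≤ 7), we use:
P(4 < X ≤ 7) = P(X ≤ 7) - P(X ≤ 4)
                 = F(7) - F(4)
                 = 0.765622 - 0.186798
                 = 0.578824

So there's approximately a 57.9% chance that X falls in this range.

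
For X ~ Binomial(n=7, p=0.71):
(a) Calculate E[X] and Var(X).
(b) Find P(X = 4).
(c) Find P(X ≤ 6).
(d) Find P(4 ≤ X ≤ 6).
(a) E[X] = 4.9700, Var(X) = 1.4413
(b) P(X = 4) = 0.216918
(c) P(X ≤ 6) = 0.909049
(d) P(4 ≤ X ≤ 6) = 0.795606

We have X ~ Binomial(n=7, p=0.71).

(a) Moments:
E[X] = 4.9700
Var(X) = 1.4413
σ = √Var(X) = 1.2005

(b) Point probability using PMF:
P(X = 4) = 0.216918

(c) Cumulative probability using CDF:
P(X ≤ 6) = F(6) = 0.909049

(d) Range probability:
P(4 ≤ X ≤ 6) = P(X ≤ 6) - P(X ≤ 3)
                   = F(6) - F(3)
                   = 0.909049 - 0.113442
                   = 0.795606

This means approximately 79.6% of outcomes fall in the interval [4, 6].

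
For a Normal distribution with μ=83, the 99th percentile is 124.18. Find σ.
σ = 17.7016

For X ~ Normal(μ, σ), the p-th percentile satisfies x = μ + z_p × σ,
where z_p = Φ⁻¹(p) is the standard normal quantile.

Step 1: z_{0.99} = Φ⁻¹(0.99) = 2.3263

Step 2: Solve for σ:
124.18 = 83 + 2.3263 × σ
σ = (124.18 - 83) / 2.3263
σ = 41.18 / 2.3263
σ = 17.7016

Verification: μ + z × σ = 83 + 2.3263 × 17.7016 = 124.18 ✓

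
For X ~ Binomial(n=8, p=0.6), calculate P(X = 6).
0.209019

We have X ~ Binomial(n=8, p=0.6).

For a Binomial distribution, the PMF gives us the probability of each outcome.

Using the PMF formula:
P(X = 6) = 0.209019

Rounded to 4 decimal places: 0.2090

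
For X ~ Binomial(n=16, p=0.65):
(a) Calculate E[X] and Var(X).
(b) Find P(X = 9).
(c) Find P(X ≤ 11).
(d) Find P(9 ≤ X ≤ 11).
(a) E[X] = 10.4000, Var(X) = 3.6400
(b) P(X = 9) = 0.152448
(c) P(X ≤ 11) = 0.710793
(d) P(9 ≤ X ≤ 11) = 0.551388

We have X ~ Binomial(n=16, p=0.65).

(a) Moments:
E[X] = 10.4000
Var(X) = 3.6400
σ = √Var(X) = 1.9079

(b) Point probability using PMF:
P(X = 9) = 0.152448

(c) Cumulative probability using CDF:
P(X ≤ 11) = F(11) = 0.710793

(d) Range probability:
P(9 ≤ X ≤ 11) = P(X ≤ 11) - P(X ≤ 8)
                   = F(11) - F(8)
                   = 0.710793 - 0.159405
                   = 0.551388

This means approximately 55.1% of outcomes fall in the interval [9, 11].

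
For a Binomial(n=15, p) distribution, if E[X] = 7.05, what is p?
p = 0.47

For a Binomial(n, p) distribution:
E[X] = n × p

Given n = 15 and E[X] = 7.05:
7.05 = 15 × p
p = 7.05 / 15 = 0.47

Verification: Binomial(15, 0.47) has E[X] = 7.05 ✓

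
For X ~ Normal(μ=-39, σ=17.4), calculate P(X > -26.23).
0.231502

We have X ~ Normal(μ=-39, σ=17.4).

P(X > -26.23) = 1 - P(X ≤ -26.23)
                = 1 - F(-26.23)
                = 1 - 0.768498
                = 0.231502

So there's approximately a 23.2% chance that X exceeds -26.23.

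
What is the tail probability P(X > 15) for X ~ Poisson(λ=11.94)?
0.151274

We have X ~ Poisson(λ=11.94).

P(X > 15) = 1 - P(X ≤ 15)
                = 1 - F(15)
                = 1 - 0.848726
                = 0.151274

So there's approximately a 15.1% chance that X exceeds 15.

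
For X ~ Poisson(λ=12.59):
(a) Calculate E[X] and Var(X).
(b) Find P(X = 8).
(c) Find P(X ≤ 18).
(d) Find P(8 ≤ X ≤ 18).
(a) E[X] = 12.5900, Var(X) = 12.5900
(b) P(X = 8) = 0.053323
(c) P(X ≤ 18) = 0.945182
(d) P(8 ≤ X ≤ 18) = 0.878468

We have X ~ Poisson(λ=12.59).

(a) Moments:
E[X] = 12.5900
Var(X) = 12.5900
σ = √Var(X) = 3.5482

(b) Point probability using PMF:
P(X = 8) = 0.053323

(c) Cumulative probability using CDF:
P(X ≤ 18) = F(18) = 0.945182

(d) Range probability:
P(8 ≤ X ≤ 18) = P(X ≤ 18) - P(X ≤ 7)
                   = F(18) - F(7)
                   = 0.945182 - 0.066714
                   = 0.878468

This means approximately 87.8% of outcomes fall in the interval [8, 18].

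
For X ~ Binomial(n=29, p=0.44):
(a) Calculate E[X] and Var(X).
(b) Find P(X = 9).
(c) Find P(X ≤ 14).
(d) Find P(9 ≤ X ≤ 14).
(a) E[X] = 12.7600, Var(X) = 7.1456
(b) P(X = 9) = 0.056949
(c) P(X ≤ 14) = 0.743504
(d) P(9 ≤ X ≤ 14) = 0.690171

We have X ~ Binomial(n=29, p=0.44).

(a) Moments:
E[X] = 12.7600
Var(X) = 7.1456
σ = √Var(X) = 2.6731

(b) Point probability using PMF:
P(X = 9) = 0.056949

(c) Cumulative probability using CDF:
P(X ≤ 14) = F(14) = 0.743504

(d) Range probability:
P(9 ≤ X ≤ 14) = P(X ≤ 14) - P(X ≤ 8)
                   = F(14) - F(8)
                   = 0.743504 - 0.053333
                   = 0.690171

This means approximately 69.0% of outcomes fall in the interval [9, 14].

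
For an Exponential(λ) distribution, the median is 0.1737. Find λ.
λ = 3.9905

For X ~ Exponential(λ), the CDF is F(x) = 1 - e^(-λx).
The median m satisfies F(m) = 0.5:
1 - e^(-λm) = 0.5
e^(-λm) = 0.5
λm = ln(2)
m = ln(2) / λ

Given m = 0.1737:
λ = ln(2) / 0.1737 = 0.693147 / 0.1737 = 3.9905

Verification: ln(2) / 3.9905 = 0.1737 ✓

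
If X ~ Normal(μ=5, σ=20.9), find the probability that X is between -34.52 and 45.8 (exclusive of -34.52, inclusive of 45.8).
0.945222

We have X ~ Normal(μ=5, σ=20.9).

To find P(-34.52 < X ≤ 45.8), we use:
P(-34.52 < X ≤ 45.8) = P(X ≤ 45.8) - P(X ≤ -34.52)
                 = F(45.8) - F(-34.52)
                 = 0.974540 - 0.029318
                 = 0.945222

So there's approximately a 94.5% chance that X falls in this range.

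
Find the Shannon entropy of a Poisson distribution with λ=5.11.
2.2158 nats

We have X ~ Poisson(λ=5.11).

The Shannon entropy measures the uncertainty or information content of the distribution.

For a Poisson distribution with λ=5.11:
H(X) = 2.2158 nats

(In bits, this would be 3.1967 bits.)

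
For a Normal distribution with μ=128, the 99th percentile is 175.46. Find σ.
σ = 20.4011

For X ~ Normal(μ, σ), the p-th percentile satisfies x = μ + z_p × σ,
where z_p = Φ⁻¹(p) is the standard normal quantile.

Step 1: z_{0.99} = Φ⁻¹(0.99) = 2.3263

Step 2: Solve for σ:
175.46 = 128 + 2.3263 × σ
σ = (175.46 - 128) / 2.3263
σ = 47.46 / 2.3263
σ = 20.4011

Verification: μ + z × σ = 128 + 2.3263 × 20.4011 = 175.46 ✓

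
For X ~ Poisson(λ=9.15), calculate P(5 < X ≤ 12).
0.757707

We have X ~ Poisson(λ=9.15).

To find P(5 < X ≤ 12), we use:
P(5 < X ≤ 12) = P(X ≤ 12) - P(X ≤ 5)
                 = F(12) - F(5)
                 = 0.864587 - 0.106880
                 = 0.757707

So there's approximately a 75.8% chance that X falls in this range.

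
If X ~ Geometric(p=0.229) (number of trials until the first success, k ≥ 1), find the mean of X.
4.3668

We have X ~ Geometric(p=0.229) (number of trials until the first success, k ≥ 1).

For a Geometric distribution with p=0.229 (number of trials until the first success, k ≥ 1):
E[X] = 4.3668

This is the expected (average) value of X.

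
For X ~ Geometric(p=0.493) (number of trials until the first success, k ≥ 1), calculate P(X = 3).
0.126725

We have X ~ Geometric(p=0.493) (number of trials until the first success, k ≥ 1).

For a Geometric distribution, the PMF gives us the probability of each outcome.

Using the PMF formula:
P(X = 3) = 0.126725

Rounded to 4 decimal places: 0.1267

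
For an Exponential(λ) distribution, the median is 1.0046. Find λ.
λ = 0.6900

For X ~ Exponential(λ), the CDF is F(x) = 1 - e^(-λx).
The median m satisfies F(m) = 0.5:
1 - e^(-λm) = 0.5
e^(-λm) = 0.5
λm = ln(2)
m = ln(2) / λ

Given m = 1.0046:
λ = ln(2) / 1.0046 = 0.693147 / 1.0046 = 0.6900

Verification: ln(2) / 0.6900 = 1.0046 ✓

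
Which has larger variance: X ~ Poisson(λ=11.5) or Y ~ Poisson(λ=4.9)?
X has larger variance (11.5000 > 4.9000)

Compute the variance for each distribution:

X ~ Poisson(λ=11.5):
Var(X) = 11.5000

Y ~ Poisson(λ=4.9):
Var(Y) = 4.9000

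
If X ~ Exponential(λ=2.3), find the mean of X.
0.4348

We have X ~ Exponential(λ=2.3).

For an Exponential distribution with λ=2.3:
E[X] = 0.4348

This is the expected (average) value of X.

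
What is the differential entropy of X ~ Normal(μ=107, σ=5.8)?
3.1768 nats

We have X ~ Normal(μ=107, σ=5.8).

The differential entropy measures the uncertainty or information content of the distribution.

For a Normal distribution with μ=107, σ=5.8:
h(X) = 3.1768 nats

(In bits, this would be 4.5831 bits.)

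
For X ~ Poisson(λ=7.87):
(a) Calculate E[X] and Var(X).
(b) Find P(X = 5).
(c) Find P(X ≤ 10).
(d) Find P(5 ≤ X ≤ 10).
(a) E[X] = 7.8700, Var(X) = 7.8700
(b) P(X = 5) = 0.096116
(c) P(X ≤ 10) = 0.828577
(d) P(5 ≤ X ≤ 10) = 0.721256

We have X ~ Poisson(λ=7.87).

(a) Moments:
E[X] = 7.8700
Var(X) = 7.8700
σ = √Var(X) = 2.8054

(b) Point probability using PMF:
P(X = 5) = 0.096116

(c) Cumulative probability using CDF:
P(X ≤ 10) = F(10) = 0.828577

(d) Range probability:
P(5 ≤ X ≤ 10) = P(X ≤ 10) - P(X ≤ 4)
                   = F(10) - F(4)
                   = 0.828577 - 0.107321
                   = 0.721256

This means approximately 72.1% of outcomes fall in the interval [5, 10].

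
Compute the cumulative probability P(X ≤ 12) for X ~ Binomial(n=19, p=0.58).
0.751512

We have X ~ Binomial(n=19, p=0.58).

The CDF gives us P(X ≤ k).

Using the CDF:
P(X ≤ 12) = 0.751512

This means there's approximately a 75.2% chance that X is at most 12.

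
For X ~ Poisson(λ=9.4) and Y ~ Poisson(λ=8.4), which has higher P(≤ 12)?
Y has higher probability (P(Y ≤ 12) = 0.9150 > P(X ≤ 12) = 0.8448)

Compute P(≤ 12) for each distribution:

X ~ Poisson(λ=9.4):
P(X ≤ 12) = 0.8448

Y ~ Poisson(λ=8.4):
P(Y ≤ 12) = 0.9150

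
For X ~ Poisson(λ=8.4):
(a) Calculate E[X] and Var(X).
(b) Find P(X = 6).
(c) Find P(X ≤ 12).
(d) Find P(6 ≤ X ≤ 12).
(a) E[X] = 8.4000, Var(X) = 8.4000
(b) P(X = 6) = 0.109716
(c) P(X ≤ 12) = 0.915001
(d) P(6 ≤ X ≤ 12) = 0.757724

We have X ~ Poisson(λ=8.4).

(a) Moments:
E[X] = 8.4000
Var(X) = 8.4000
σ = √Var(X) = 2.8983

(b) Point probability using PMF:
P(X = 6) = 0.109716

(c) Cumulative probability using CDF:
P(X ≤ 12) = F(12) = 0.915001

(d) Range probability:
P(6 ≤ X ≤ 12) = P(X ≤ 12) - P(X ≤ 5)
                   = F(12) - F(5)
                   = 0.915001 - 0.157277
                   = 0.757724

This means approximately 75.8% of outcomes fall in the interval [6, 12].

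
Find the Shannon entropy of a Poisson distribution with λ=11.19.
2.6186 nats

We have X ~ Poisson(λ=11.19).

The Shannon entropy measures the uncertainty or information content of the distribution.

For a Poisson distribution with λ=11.19:
H(X) = 2.6186 nats

(In bits, this would be 3.7779 bits.)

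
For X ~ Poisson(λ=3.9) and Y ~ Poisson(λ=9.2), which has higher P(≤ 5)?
X has higher probability (P(X ≤ 5) = 0.8006 > P(Y ≤ 5) = 0.1041)

Compute P(≤ 5) for each distribution:

X ~ Poisson(λ=3.9):
P(X ≤ 5) = 0.8006

Y ~ Poisson(λ=9.2):
P(Y ≤ 5) = 0.1041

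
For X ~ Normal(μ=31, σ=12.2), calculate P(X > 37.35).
0.301360

We have X ~ Normal(μ=31, σ=12.2).

P(X > 37.35) = 1 - P(X ≤ 37.35)
                = 1 - F(37.35)
                = 1 - 0.698640
                = 0.301360

So there's approximately a 30.1% chance that X exceeds 37.35.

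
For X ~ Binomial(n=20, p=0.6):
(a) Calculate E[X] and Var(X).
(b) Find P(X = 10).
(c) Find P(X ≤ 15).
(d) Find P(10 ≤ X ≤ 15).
(a) E[X] = 12.0000, Var(X) = 4.8000
(b) P(X = 10) = 0.117142
(c) P(X ≤ 15) = 0.949048
(d) P(10 ≤ X ≤ 15) = 0.821527

We have X ~ Binomial(n=20, p=0.6).

(a) Moments:
E[X] = 12.0000
Var(X) = 4.8000
σ = √Var(X) = 2.1909

(b) Point probability using PMF:
P(X = 10) = 0.117142

(c) Cumulative probability using CDF:
P(X ≤ 15) = F(15) = 0.949048

(d) Range probability:
P(10 ≤ X ≤ 15) = P(X ≤ 15) - P(X ≤ 9)
                   = F(15) - F(9)
                   = 0.949048 - 0.127521
                   = 0.821527

This means approximately 82.2% of outcomes fall in the interval [10, 15].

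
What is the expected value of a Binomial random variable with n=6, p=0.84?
5.0400

We have X ~ Binomial(n=6, p=0.84).

For a Binomial distribution with n=6, p=0.84:
E[X] = 5.0400

This is the expected (average) value of X.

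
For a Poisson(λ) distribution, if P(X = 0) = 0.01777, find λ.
λ = 4.0302

For a Poisson(λ) distribution, the PMF at 0 is:
P(X = 0) = λ^0 e^(-λ) / 0! = e^(-λ)

Given P(X = 0) = 0.01777:
e^(-λ) = 0.01777
-λ = ln(0.01777)
λ = -ln(0.01777) = 4.0302

Verification: e^(-4.0302) = 0.01777 ✓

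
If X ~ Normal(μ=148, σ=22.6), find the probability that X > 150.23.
0.460699

We have X ~ Normal(μ=148, σ=22.6).

P(X > 150.23) = 1 - P(X ≤ 150.23)
                = 1 - F(150.23)
                = 1 - 0.539301
                = 0.460699

So there's approximately a 46.1% chance that X exceeds 150.23.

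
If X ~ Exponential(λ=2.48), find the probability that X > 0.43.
0.344246

We have X ~ Exponential(λ=2.48).

P(X > 0.43) = 1 - P(X ≤ 0.43)
                = 1 - F(0.43)
                = 1 - 0.655754
                = 0.344246

So there's approximately a 34.4% chance that X exceeds 0.43.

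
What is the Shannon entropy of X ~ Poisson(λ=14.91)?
2.7642 nats

We have X ~ Poisson(λ=14.91).

The Shannon entropy measures the uncertainty or information content of the distribution.

For a Poisson distribution with λ=14.91:
H(X) = 2.7642 nats

(In bits, this would be 3.9878 bits.)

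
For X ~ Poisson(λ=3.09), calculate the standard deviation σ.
1.7578

We have X ~ Poisson(λ=3.09).

For a Poisson distribution with λ=3.09:
σ = √Var(X) = 1.7578

The standard deviation is the square root of the variance.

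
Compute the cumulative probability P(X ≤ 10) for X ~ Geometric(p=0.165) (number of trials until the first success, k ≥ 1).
0.835235

We have X ~ Geometric(p=0.165) (number of trials until the first success, k ≥ 1).

The CDF gives us P(X ≤ k).

Using the CDF:
P(X ≤ 10) = 0.835235

This means there's approximately a 83.5% chance that X is at most 10.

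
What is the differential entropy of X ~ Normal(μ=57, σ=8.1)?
3.5108 nats

We have X ~ Normal(μ=57, σ=8.1).

The differential entropy measures the uncertainty or information content of the distribution.

For a Normal distribution with μ=57, σ=8.1:
h(X) = 3.5108 nats

(In bits, this would be 5.0650 bits.)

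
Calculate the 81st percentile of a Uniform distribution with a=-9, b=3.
0.7200

We have X ~ Uniform(a=-9, b=3).

We want to find x such that P(X ≤ x) = 0.81.

This is the 81st percentile, which means 81% of values fall below this point.

Using the inverse CDF (quantile function):
x = F⁻¹(0.81) = 0.7200

Verification: P(X ≤ 0.7200) = 0.81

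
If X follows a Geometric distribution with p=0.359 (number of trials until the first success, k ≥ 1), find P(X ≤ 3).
0.736625

We have X ~ Geometric(p=0.359) (number of trials until the first success, k ≥ 1).

The CDF gives us P(X ≤ k).

Using the CDF:
P(X ≤ 3) = 0.736625

This means there's approximately a 73.7% chance that X is at most 3.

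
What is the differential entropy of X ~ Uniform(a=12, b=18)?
1.7918 nats

We have X ~ Uniform(a=12, b=18).

The differential entropy measures the uncertainty or information content of the distribution.

For a Uniform distribution with a=12, b=18:
h(X) = 1.7918 nats

(In bits, this would be 2.5850 bits.)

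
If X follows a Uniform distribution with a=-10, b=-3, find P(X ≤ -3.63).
0.910000

We have X ~ Uniform(a=-10, b=-3).

The CDF gives us P(X ≤ k).

Using the CDF:
P(X ≤ -3.63) = 0.910000

This means there's approximately a 91.0% chance that X is at most -3.63.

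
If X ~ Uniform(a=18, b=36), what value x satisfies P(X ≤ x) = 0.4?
25.2000

We have X ~ Uniform(a=18, b=36).

We want to find x such that P(X ≤ x) = 0.4.

This is the 40th percentile, which means 40% of values fall below this point.

Using the inverse CDF (quantile function):
x = F⁻¹(0.4) = 25.2000

Verification: P(X ≤ 25.2000) = 0.4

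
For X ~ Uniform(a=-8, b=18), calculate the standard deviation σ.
7.5056

We have X ~ Uniform(a=-8, b=18).

For a Uniform distribution with a=-8, b=18:
σ = √Var(X) = 7.5056

The standard deviation is the square root of the variance.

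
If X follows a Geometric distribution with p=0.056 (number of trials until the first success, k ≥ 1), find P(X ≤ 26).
0.776503

We have X ~ Geometric(p=0.056) (number of trials until the first success, k ≥ 1).

The CDF gives us P(X ≤ k).

Using the CDF:
P(X ≤ 26) = 0.776503

This means there's approximately a 77.7% chance that X is at most 26.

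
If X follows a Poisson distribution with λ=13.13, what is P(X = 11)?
0.099419

We have X ~ Poisson(λ=13.13).

For a Poisson distribution, the PMF gives us the probability of each outcome.

Using the PMF formula:
P(X = 11) = 0.099419

Rounded to 4 decimal places: 0.0994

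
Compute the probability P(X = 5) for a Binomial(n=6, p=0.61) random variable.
0.197636

We have X ~ Binomial(n=6, p=0.61).

For a Binomial distribution, the PMF gives us the probability of each outcome.

Using the PMF formula:
P(X = 5) = 0.197636

Rounded to 4 decimal places: 0.1976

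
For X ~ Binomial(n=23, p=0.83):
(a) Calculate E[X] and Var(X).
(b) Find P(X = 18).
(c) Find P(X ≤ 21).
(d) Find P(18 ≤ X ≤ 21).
(a) E[X] = 19.0900, Var(X) = 3.2453
(b) P(X = 18) = 0.166964
(c) P(X ≤ 21) = 0.921387
(d) P(18 ≤ X ≤ 21) = 0.737059

We have X ~ Binomial(n=23, p=0.83).

(a) Moments:
E[X] = 19.0900
Var(X) = 3.2453
σ = √Var(X) = 1.8015

(b) Point probability using PMF:
P(X = 18) = 0.166964

(c) Cumulative probability using CDF:
P(X ≤ 21) = F(21) = 0.921387

(d) Range probability:
P(18 ≤ X ≤ 21) = P(X ≤ 21) - P(X ≤ 17)
                   = F(21) - F(17)
                   = 0.921387 - 0.184327
                   = 0.737059

This means approximately 73.7% of outcomes fall in the interval [18, 21].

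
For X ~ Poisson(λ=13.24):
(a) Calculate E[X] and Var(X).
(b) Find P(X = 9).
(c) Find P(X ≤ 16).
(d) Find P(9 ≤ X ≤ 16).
(a) E[X] = 13.2400, Var(X) = 13.2400
(b) P(X = 9) = 0.061259
(c) P(X ≤ 16) = 0.817770
(d) P(9 ≤ X ≤ 16) = 0.728491

We have X ~ Poisson(λ=13.24).

(a) Moments:
E[X] = 13.2400
Var(X) = 13.2400
σ = √Var(X) = 3.6387

(b) Point probability using PMF:
P(X = 9) = 0.061259

(c) Cumulative probability using CDF:
P(X ≤ 16) = F(16) = 0.817770

(d) Range probability:
P(9 ≤ X ≤ 16) = P(X ≤ 16) - P(X ≤ 8)
                   = F(16) - F(8)
                   = 0.817770 - 0.089279
                   = 0.728491

This means approximately 72.8% of outcomes fall in the interval [9, 16].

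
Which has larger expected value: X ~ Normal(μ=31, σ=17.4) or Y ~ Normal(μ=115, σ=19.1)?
Y has larger mean (115.0000 > 31.0000)

Compute the expected value for each distribution:

X ~ Normal(μ=31, σ=17.4):
E[X] = 31.0000

Y ~ Normal(μ=115, σ=19.1):
E[Y] = 115.0000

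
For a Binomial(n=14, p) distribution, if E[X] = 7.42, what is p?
p = 0.53

For a Binomial(n, p) distribution:
E[X] = n × p

Given n = 14 and E[X] = 7.42:
7.42 = 14 × p
p = 7.42 / 14 = 0.53

Verification: Binomial(14, 0.53) has E[X] = 7.42 ✓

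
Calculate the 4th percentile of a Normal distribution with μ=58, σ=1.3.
55.7241

We have X ~ Normal(μ=58, σ=1.3).

We want to find x such that P(X ≤ x) = 0.04.

This is the 4th percentile, which means 4% of values fall below this point.

Using the inverse CDF (quantile function):
x = F⁻¹(0.04) = 55.7241

Verification: P(X ≤ 55.7241) = 0.04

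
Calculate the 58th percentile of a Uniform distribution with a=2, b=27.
16.5000

We have X ~ Uniform(a=2, b=27).

We want to find x such that P(X ≤ x) = 0.58.

This is the 58th percentile, which means 58% of values fall below this point.

Using the inverse CDF (quantile function):
x = F⁻¹(0.58) = 16.5000

Verification: P(X ≤ 16.5000) = 0.58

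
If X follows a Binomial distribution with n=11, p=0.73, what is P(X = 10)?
0.127639

We have X ~ Binomial(n=11, p=0.73).

For a Binomial distribution, the PMF gives us the probability of each outcome.

Using the PMF formula:
P(X = 10) = 0.127639

Rounded to 4 decimal places: 0.1276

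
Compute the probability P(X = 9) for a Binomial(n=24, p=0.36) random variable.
0.164386

We have X ~ Binomial(n=24, p=0.36).

For a Binomial distribution, the PMF gives us the probability of each outcome.

Using the PMF formula:
P(X = 9) = 0.164386

Rounded to 4 decimal places: 0.1644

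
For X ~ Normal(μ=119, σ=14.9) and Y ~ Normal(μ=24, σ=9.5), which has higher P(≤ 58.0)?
Y has higher probability (P(Y ≤ 58.0) = 0.9998 > P(X ≤ 58.0) = 0.0000)

Compute P(≤ 58.0) for each distribution:

X ~ Normal(μ=119, σ=14.9):
P(X ≤ 58.0) = 0.0000

Y ~ Normal(μ=24, σ=9.5):
P(Y ≤ 58.0) = 0.9998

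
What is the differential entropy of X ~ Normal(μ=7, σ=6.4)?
3.2752 nats

We have X ~ Normal(μ=7, σ=6.4).

The differential entropy measures the uncertainty or information content of the distribution.

For a Normal distribution with μ=7, σ=6.4:
h(X) = 3.2752 nats

(In bits, this would be 4.7252 bits.)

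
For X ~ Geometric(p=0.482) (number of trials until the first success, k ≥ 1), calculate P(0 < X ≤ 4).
0.928002

We have X ~ Geometric(p=0.482) (number of trials until the first success, k ≥ 1).

To find P(0 < X ≤ 4), we use:
P(0 < X ≤ 4) = P(X ≤ 4) - P(X ≤ 0)
                 = F(4) - F(0)
                 = 0.928002 - 0.000000
                 = 0.928002

So there's approximately a 92.8% chance that X falls in this range.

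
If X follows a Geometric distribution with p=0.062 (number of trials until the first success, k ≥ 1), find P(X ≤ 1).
0.062000

We have X ~ Geometric(p=0.062) (number of trials until the first success, k ≥ 1).

The CDF gives us P(X ≤ k).

Using the CDF:
P(X ≤ 1) = 0.062000

This means there's approximately a 6.2% chance that X is at most 1.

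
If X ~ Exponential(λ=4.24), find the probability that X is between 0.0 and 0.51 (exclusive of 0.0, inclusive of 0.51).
0.884951

We have X ~ Exponential(λ=4.24).

To find P(0.0 < X ≤ 0.51), we use:
P(0.0 < X ≤ 0.51) = P(X ≤ 0.51) - P(X ≤ 0.0)
                 = F(0.51) - F(0.0)
                 = 0.884951 - 0.000000
                 = 0.884951

So there's approximately a 88.5% chance that X falls in this range.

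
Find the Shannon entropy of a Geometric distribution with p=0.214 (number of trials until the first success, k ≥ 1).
2.4262 nats

We have X ~ Geometric(p=0.214) (number of trials until the first success, k ≥ 1).

The Shannon entropy measures the uncertainty or information content of the distribution.

For a Geometric distribution with p=0.214 (number of trials until the first success, k ≥ 1):
H(X) = 2.4262 nats

(In bits, this would be 3.5003 bits.)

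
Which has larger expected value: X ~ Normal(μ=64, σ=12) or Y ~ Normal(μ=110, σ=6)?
Y has larger mean (110.0000 > 64.0000)

Compute the expected value for each distribution:

X ~ Normal(μ=64, σ=12):
E[X] = 64.0000

Y ~ Normal(μ=110, σ=6):
E[Y] = 110.0000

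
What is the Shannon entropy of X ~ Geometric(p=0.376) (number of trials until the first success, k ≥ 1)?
1.7608 nats

We have X ~ Geometric(p=0.376) (number of trials until the first success, k ≥ 1).

The Shannon entropy measures the uncertainty or information content of the distribution.

For a Geometric distribution with p=0.376 (number of trials until the first success, k ≥ 1):
H(X) = 1.7608 nats

(In bits, this would be 2.5403 bits.)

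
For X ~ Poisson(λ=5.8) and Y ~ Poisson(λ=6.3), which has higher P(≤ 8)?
X has higher probability (P(X ≤ 8) = 0.8672 > P(Y ≤ 8) = 0.8148)

Compute P(≤ 8) for each distribution:

X ~ Poisson(λ=5.8):
P(X ≤ 8) = 0.8672

Y ~ Poisson(λ=6.3):
P(Y ≤ 8) = 0.8148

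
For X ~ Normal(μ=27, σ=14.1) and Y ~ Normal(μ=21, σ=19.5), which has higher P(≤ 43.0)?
X has higher probability (P(X ≤ 43.0) = 0.8718 > P(Y ≤ 43.0) = 0.8704)

Compute P(≤ 43.0) for each distribution:

X ~ Normal(μ=27, σ=14.1):
P(X ≤ 43.0) = 0.8718

Y ~ Normal(μ=21, σ=19.5):
P(Y ≤ 43.0) = 0.8704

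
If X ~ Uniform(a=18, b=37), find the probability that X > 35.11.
0.099474

We have X ~ Uniform(a=18, b=37).

P(X > 35.11) = 1 - P(X ≤ 35.11)
                = 1 - F(35.11)
                = 1 - 0.900526
                = 0.099474

So there's approximately a 9.9% chance that X exceeds 35.11.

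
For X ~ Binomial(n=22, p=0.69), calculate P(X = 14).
0.151223

We have X ~ Binomial(n=22, p=0.69).

For a Binomial distribution, the PMF gives us the probability of each outcome.

Using the PMF formula:
P(X = 14) = 0.151223

Rounded to 4 decimal places: 0.1512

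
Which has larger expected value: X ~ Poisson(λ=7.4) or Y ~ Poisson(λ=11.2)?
Y has larger mean (11.2000 > 7.4000)

Compute the expected value for each distribution:

X ~ Poisson(λ=7.4):
E[X] = 7.4000

Y ~ Poisson(λ=11.2):
E[Y] = 11.2000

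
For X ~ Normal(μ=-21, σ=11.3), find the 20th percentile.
-30.5103

We have X ~ Normal(μ=-21, σ=11.3).

We want to find x such that P(X ≤ x) = 0.2.

This is the 20th percentile, which means 20% of values fall below this point.

Using the inverse CDF (quantile function):
x = F⁻¹(0.2) = -30.5103

Verification: P(X ≤ -30.5103) = 0.2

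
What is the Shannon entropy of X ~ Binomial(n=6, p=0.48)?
1.6164 nats

We have X ~ Binomial(n=6, p=0.48).

The Shannon entropy measures the uncertainty or information content of the distribution.

For a Binomial distribution with n=6, p=0.48:
H(X) = 1.6164 nats

(In bits, this would be 2.3320 bits.)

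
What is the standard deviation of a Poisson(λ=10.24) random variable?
3.2000

We have X ~ Poisson(λ=10.24).

For a Poisson distribution with λ=10.24:
σ = √Var(X) = 3.2000

The standard deviation is the square root of the variance.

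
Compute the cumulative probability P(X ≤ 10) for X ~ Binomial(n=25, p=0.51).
0.184136

We have X ~ Binomial(n=25, p=0.51).

The CDF gives us P(X ≤ k).

Using the CDF:
P(X ≤ 10) = 0.184136

This means there's approximately a 18.4% chance that X is at most 10.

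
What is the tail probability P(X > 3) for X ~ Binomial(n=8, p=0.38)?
0.359942

We have X ~ Binomial(n=8, p=0.38).

P(X > 3) = 1 - P(X ≤ 3)
                = 1 - F(3)
                = 1 - 0.640058
                = 0.359942

So there's approximately a 36.0% chance that X exceeds 3.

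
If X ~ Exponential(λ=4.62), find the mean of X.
0.2165

We have X ~ Exponential(λ=4.62).

For an Exponential distribution with λ=4.62:
E[X] = 0.2165

This is the expected (average) value of X.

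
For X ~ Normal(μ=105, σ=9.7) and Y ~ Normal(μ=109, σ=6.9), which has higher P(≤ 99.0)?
X has higher probability (P(X ≤ 99.0) = 0.2681 > P(Y ≤ 99.0) = 0.0736)

Compute P(≤ 99.0) for each distribution:

X ~ Normal(μ=105, σ=9.7):
P(X ≤ 99.0) = 0.2681

Y ~ Normal(μ=109, σ=6.9):
P(Y ≤ 99.0) = 0.0736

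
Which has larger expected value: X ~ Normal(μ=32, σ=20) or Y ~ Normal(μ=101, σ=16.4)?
Y has larger mean (101.0000 > 32.0000)

Compute the expected value for each distribution:

X ~ Normal(μ=32, σ=20):
E[X] = 32.0000

Y ~ Normal(μ=101, σ=16.4):
E[Y] = 101.0000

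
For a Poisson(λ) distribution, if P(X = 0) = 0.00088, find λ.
λ = 7.0356

For a Poisson(λ) distribution, the PMF at 0 is:
P(X = 0) = λ^0 e^(-λ) / 0! = e^(-λ)

Given P(X = 0) = 0.00088:
e^(-λ) = 0.00088
-λ = ln(0.00088)
λ = -ln(0.00088) = 7.0356

Verification: e^(-7.0356) = 0.00088 ✓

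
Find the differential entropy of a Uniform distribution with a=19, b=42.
3.1355 nats

We have X ~ Uniform(a=19, b=42).

The differential entropy measures the uncertainty or information content of the distribution.

For a Uniform distribution with a=19, b=42:
h(X) = 3.1355 nats

(In bits, this would be 4.5236 bits.)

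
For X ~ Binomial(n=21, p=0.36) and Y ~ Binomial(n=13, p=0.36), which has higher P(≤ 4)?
Y has higher probability (P(Y ≤ 4) = 0.4699 > P(X ≤ 4) = 0.0779)

Compute P(≤ 4) for each distribution:

X ~ Binomial(n=21, p=0.36):
P(X ≤ 4) = 0.0779

Y ~ Binomial(n=13, p=0.36):
P(Y ≤ 4) = 0.4699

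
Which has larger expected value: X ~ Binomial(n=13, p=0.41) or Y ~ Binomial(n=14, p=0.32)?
X has larger mean (5.3300 > 4.4800)

Compute the expected value for each distribution:

X ~ Binomial(n=13, p=0.41):
E[X] = 5.3300

Y ~ Binomial(n=14, p=0.32):
E[Y] = 4.4800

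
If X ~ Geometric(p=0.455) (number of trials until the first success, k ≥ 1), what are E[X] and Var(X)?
E[X] = 2.1978, Var(X) = 2.6325

We have X ~ Geometric(p=0.455) (number of trials until the first success, k ≥ 1).

For a Geometric distribution with p=0.455 (number of trials until the first success, k ≥ 1):

Expected value:
E[X] = 2.1978

Variance:
Var(X) = 2.6325

Standard deviation:
σ = √Var(X) = 1.6225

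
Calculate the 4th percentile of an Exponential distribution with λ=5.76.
0.0071

We have X ~ Exponential(λ=5.76).

We want to find x such that P(X ≤ x) = 0.04.

This is the 4th percentile, which means 4% of values fall below this point.

Using the inverse CDF (quantile function):
x = F⁻¹(0.04) = 0.0071

Verification: P(X ≤ 0.0071) = 0.04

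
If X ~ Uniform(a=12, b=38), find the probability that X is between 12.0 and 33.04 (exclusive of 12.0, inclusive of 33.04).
0.809231

We have X ~ Uniform(a=12, b=38).

To find P(12.0 < X ≤ 33.04), we use:
P(12.0 < X ≤ 33.04) = P(X ≤ 33.04) - P(X ≤ 12.0)
                 = F(33.04) - F(12.0)
                 = 0.809231 - 0.000000
                 = 0.809231

So there's approximately a 80.9% chance that X falls in this range.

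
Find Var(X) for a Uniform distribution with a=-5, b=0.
2.0833

We have X ~ Uniform(a=-5, b=0).

For a Uniform distribution with a=-5, b=0:
Var(X) = 2.0833

The variance measures the spread of the distribution around the mean.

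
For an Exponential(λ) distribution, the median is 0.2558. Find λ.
λ = 2.7097

For X ~ Exponential(λ), the CDF is F(x) = 1 - e^(-λx).
The median m satisfies F(m) = 0.5:
1 - e^(-λm) = 0.5
e^(-λm) = 0.5
λm = ln(2)
m = ln(2) / λ

Given m = 0.2558:
λ = ln(2) / 0.2558 = 0.693147 / 0.2558 = 2.7097

Verification: ln(2) / 2.7097 = 0.2558 ✓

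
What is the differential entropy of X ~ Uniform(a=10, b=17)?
1.9459 nats

We have X ~ Uniform(a=10, b=17).

The differential entropy measures the uncertainty or information content of the distribution.

For a Uniform distribution with a=10, b=17:
h(X) = 1.9459 nats

(In bits, this would be 2.8074 bits.)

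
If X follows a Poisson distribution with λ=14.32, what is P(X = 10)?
0.060335

We have X ~ Poisson(λ=14.32).

For a Poisson distribution, the PMF gives us the probability of each outcome.

Using the PMF formula:
P(X = 10) = 0.060335

Rounded to 4 decimal places: 0.0603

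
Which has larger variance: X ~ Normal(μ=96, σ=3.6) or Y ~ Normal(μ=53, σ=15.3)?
Y has larger variance (234.0900 > 12.9600)

Compute the variance for each distribution:

X ~ Normal(μ=96, σ=3.6):
Var(X) = 12.9600

Y ~ Normal(μ=53, σ=15.3):
Var(Y) = 234.0900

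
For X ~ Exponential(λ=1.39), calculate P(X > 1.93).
0.068378

We have X ~ Exponential(λ=1.39).

P(X > 1.93) = 1 - P(X ≤ 1.93)
                = 1 - F(1.93)
                = 1 - 0.931622
                = 0.068378

So there's approximately a 6.8% chance that X exceeds 1.93.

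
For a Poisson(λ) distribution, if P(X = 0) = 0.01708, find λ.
λ = 4.0698

For a Poisson(λ) distribution, the PMF at 0 is:
P(X = 0) = λ^0 e^(-λ) / 0! = e^(-λ)

Given P(X = 0) = 0.01708:
e^(-λ) = 0.01708
-λ = ln(0.01708)
λ = -ln(0.01708) = 4.0698

Verification: e^(-4.0698) = 0.01708 ✓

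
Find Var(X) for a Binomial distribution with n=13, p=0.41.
3.1447

We have X ~ Binomial(n=13, p=0.41).

For a Binomial distribution with n=13, p=0.41:
Var(X) = 3.1447

The variance measures the spread of the distribution around the mean.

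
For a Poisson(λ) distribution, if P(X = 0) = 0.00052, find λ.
λ = 7.5617

For a Poisson(λ) distribution, the PMF at 0 is:
P(X = 0) = λ^0 e^(-λ) / 0! = e^(-λ)

Given P(X = 0) = 0.00052:
e^(-λ) = 0.00052
-λ = ln(0.00052)
λ = -ln(0.00052) = 7.5617

Verification: e^(-7.5617) = 0.00052 ✓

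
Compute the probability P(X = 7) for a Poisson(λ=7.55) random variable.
0.145974

We have X ~ Poisson(λ=7.55).

For a Poisson distribution, the PMF gives us the probability of each outcome.

Using the PMF formula:
P(X = 7) = 0.145974

Rounded to 4 decimal places: 0.1460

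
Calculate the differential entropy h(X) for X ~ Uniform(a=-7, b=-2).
1.6094 nats

We have X ~ Uniform(a=-7, b=-2).

The differential entropy measures the uncertainty or information content of the distribution.

For a Uniform distribution with a=-7, b=-2:
h(X) = 1.6094 nats

(In bits, this would be 2.3219 bits.)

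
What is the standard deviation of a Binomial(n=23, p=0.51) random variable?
2.3974

We have X ~ Binomial(n=23, p=0.51).

For a Binomial distribution with n=23, p=0.51:
σ = √Var(X) = 2.3974

The standard deviation is the square root of the variance.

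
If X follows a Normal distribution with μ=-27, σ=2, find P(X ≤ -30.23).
0.053155

We have X ~ Normal(μ=-27, σ=2).

The CDF gives us P(X ≤ k).

Using the CDF:
P(X ≤ -30.23) = 0.053155

This means there's approximately a 5.3% chance that X is at most -30.23.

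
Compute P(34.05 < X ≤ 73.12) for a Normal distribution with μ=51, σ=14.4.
0.818163

We have X ~ Normal(μ=51, σ=14.4).

To find P(34.05 < X ≤ 73.12), we use:
P(34.05 < X ≤ 73.12) = P(X ≤ 73.12) - P(X ≤ 34.05)
                 = F(73.12) - F(34.05)
                 = 0.937744 - 0.119581
                 = 0.818163

So there's approximately a 81.8% chance that X falls in this range.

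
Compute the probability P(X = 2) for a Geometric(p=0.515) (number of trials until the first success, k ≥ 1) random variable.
0.249775

We have X ~ Geometric(p=0.515) (number of trials until the first success, k ≥ 1).

For a Geometric distribution, the PMF gives us the probability of each outcome.

Using the PMF formula:
P(X = 2) = 0.249775

Rounded to 4 decimal places: 0.2498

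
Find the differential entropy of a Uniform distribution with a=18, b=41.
3.1355 nats

We have X ~ Uniform(a=18, b=41).

The differential entropy measures the uncertainty or information content of the distribution.

For a Uniform distribution with a=18, b=41:
h(X) = 3.1355 nats

(In bits, this would be 4.5236 bits.)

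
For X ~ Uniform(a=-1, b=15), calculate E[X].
7.0000

We have X ~ Uniform(a=-1, b=15).

For a Uniform distribution with a=-1, b=15:
E[X] = 7.0000

This is the expected (average) value of X.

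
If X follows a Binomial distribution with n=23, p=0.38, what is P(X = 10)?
0.143674

We have X ~ Binomial(n=23, p=0.38).

For a Binomial distribution, the PMF gives us the probability of each outcome.

Using the PMF formula:
P(X = 10) = 0.143674

Rounded to 4 decimal places: 0.1437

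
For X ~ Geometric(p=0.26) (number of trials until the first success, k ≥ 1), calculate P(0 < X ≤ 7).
0.878487

We have X ~ Geometric(p=0.26) (number of trials until the first success, k ≥ 1).

To find P(0 < X ≤ 7), we use:
P(0 < X ≤ 7) = P(X ≤ 7) - P(X ≤ 0)
                 = F(7) - F(0)
                 = 0.878487 - 0.000000
                 = 0.878487

So there's approximately a 87.8% chance that X falls in this range.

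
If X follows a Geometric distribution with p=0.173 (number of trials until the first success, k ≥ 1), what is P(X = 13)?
0.017706

We have X ~ Geometric(p=0.173) (number of trials until the first success, k ≥ 1).

For a Geometric distribution, the PMF gives us the probability of each outcome.

Using the PMF formula:
P(X = 13) = 0.017706

Rounded to 4 decimal places: 0.0177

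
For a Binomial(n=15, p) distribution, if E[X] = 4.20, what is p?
p = 0.28

For a Binomial(n, p) distribution:
E[X] = n × p

Given n = 15 and E[X] = 4.20:
4.20 = 15 × p
p = 4.20 / 15 = 0.28

Verification: Binomial(15, 0.28) has E[X] = 4.20 ✓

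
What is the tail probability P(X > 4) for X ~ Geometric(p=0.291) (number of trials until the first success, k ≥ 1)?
0.252688

We have X ~ Geometric(p=0.291) (number of trials until the first success, k ≥ 1).

P(X > 4) = 1 - P(X ≤ 4)
                = 1 - F(4)
                = 1 - 0.747312
                = 0.252688

So there's approximately a 25.3% chance that X exceeds 4.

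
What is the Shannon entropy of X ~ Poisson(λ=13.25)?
2.7044 nats

We have X ~ Poisson(λ=13.25).

The Shannon entropy measures the uncertainty or information content of the distribution.

For a Poisson distribution with λ=13.25:
H(X) = 2.7044 nats

(In bits, this would be 3.9016 bits.)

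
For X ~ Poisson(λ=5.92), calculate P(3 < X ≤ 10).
0.802109

We have X ~ Poisson(λ=5.92).

To find P(3 < X ≤ 10), we use:
P(3 < X ≤ 10) = P(X ≤ 10) - P(X ≤ 3)
                 = F(10) - F(3)
                 = 0.960596 - 0.158487
                 = 0.802109

So there's approximately a 80.2% chance that X falls in this range.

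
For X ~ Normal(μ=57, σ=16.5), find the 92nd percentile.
80.1837

We have X ~ Normal(μ=57, σ=16.5).

We want to find x such that P(X ≤ x) = 0.92.

This is the 92nd percentile, which means 92% of values fall below this point.

Using the inverse CDF (quantile function):
x = F⁻¹(0.92) = 80.1837

Verification: P(X ≤ 80.1837) = 0.92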